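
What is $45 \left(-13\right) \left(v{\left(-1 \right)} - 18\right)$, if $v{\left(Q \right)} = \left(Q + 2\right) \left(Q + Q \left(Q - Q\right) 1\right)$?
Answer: $11115$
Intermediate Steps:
$v{\left(Q \right)} = Q \left(2 + Q\right)$ ($v{\left(Q \right)} = \left(2 + Q\right) \left(Q + Q 0 \cdot 1\right) = \left(2 + Q\right) \left(Q + 0 \cdot 1\right) = \left(2 + Q\right) \left(Q + 0\right) = \left(2 + Q\right) Q = Q \left(2 + Q\right)$)
$45 \left(-13\right) \left(v{\left(-1 \right)} - 18\right) = 45 \left(-13\right) \left(- (2 - 1) - 18\right) = - 585 \left(\left(-1\right) 1 - 18\right) = - 585 \left(-1 - 18\right) = \left(-585\right) \left(-19\right) = 11115$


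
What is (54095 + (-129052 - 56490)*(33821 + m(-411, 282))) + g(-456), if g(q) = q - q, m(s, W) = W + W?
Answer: -6379807575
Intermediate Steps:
m(s, W) = 2*W
g(q) = 0
(54095 + (-129052 - 56490)*(33821 + m(-411, 282))) + g(-456) = (54095 + (-129052 - 56490)*(33821 + 2*282)) + 0 = (54095 - 185542*(33821 + 564)) + 0 = (54095 - 185542*34385) + 0 = (54095 - 6379861670) + 0 = -6379807575 + 0 = -6379807575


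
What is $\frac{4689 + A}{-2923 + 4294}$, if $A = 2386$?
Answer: $\frac{7075}{1371} \approx 5.1605$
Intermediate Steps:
$\frac{4689 + A}{-2923 + 4294} = \frac{4689 + 2386}{-2923 + 4294} = \frac{7075}{1371}$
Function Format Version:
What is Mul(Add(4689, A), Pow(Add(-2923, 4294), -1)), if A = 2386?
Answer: Rational(7075, 1371) ≈ 5.1605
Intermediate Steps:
Mul(Add(4689, A), Pow(Add(-2923, 4294), -1)) = Mul(Add(4689, 2386), Pow(Add(-2923, 4294), -1)) = Mul(7075, Pow(1371, -1)) = Mul(7075, Rational(1, 1371)) = Rational(7075, 1371)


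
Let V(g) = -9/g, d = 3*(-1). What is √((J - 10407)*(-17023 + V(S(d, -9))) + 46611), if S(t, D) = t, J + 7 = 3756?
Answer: √113365771 ≈ 10647.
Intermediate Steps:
J = 3749 (J = -7 + 3756 = 3749)
d = -3
√((J - 10407)*(-17023 + V(S(d, -9))) + 46611) = √((3749 - 10407)*(-17023 - 9/(-3)) + 46611) = √(-6658*(-17023 - 9*(-⅓)) + 46611) = √(-6658*(-17023 + 3) + 46611) = √(-6658*(-17020) + 46611) = √(113319160 + 46611) = √113365771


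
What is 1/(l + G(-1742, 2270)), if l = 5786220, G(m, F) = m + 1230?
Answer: 1/5785708 ≈ 1.7284e-7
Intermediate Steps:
G(m, F) = 1230 + m
1/(l + G(-1742, 2270)) = 1/(5786220 + (1230 - 1742)) = 1/(5786220 - 512) = 1/5785708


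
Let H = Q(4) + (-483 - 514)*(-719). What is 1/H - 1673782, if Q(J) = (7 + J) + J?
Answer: -1199864016955/716858 ≈ -1.6738e+6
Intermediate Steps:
Q(J) = 7 + 2*J
H = 716858 (H = (7 + 2*4) + (-483 - 514)*(-719) = (7 + 8) - 997*(-719) = 15 + 716843 = 716858)
1/H - 1673782 = 1/716858 - 1673782 = -1199864016955/716858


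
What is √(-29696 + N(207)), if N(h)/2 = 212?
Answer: 2*I*√7318 ≈ 171.09*I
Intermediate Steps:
N(h) = 424 (N(h) = 2*212 = 424)
√(-29696 + N(207)) = √(-29696 + 424) = √(-29272) = 2*I*√7318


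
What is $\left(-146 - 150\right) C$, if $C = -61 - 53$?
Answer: $33744$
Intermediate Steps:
$C = -114$
$\left(-146 - 150\right) C = \left(-146 - 150\right) \left(-114\right) = \left(-296\right) \left(-114\right) = 33744$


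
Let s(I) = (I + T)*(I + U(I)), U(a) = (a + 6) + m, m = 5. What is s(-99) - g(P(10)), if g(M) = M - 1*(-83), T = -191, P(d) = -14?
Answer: 54161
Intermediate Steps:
g(M) = 83 + M (g(M) = M + 83 = 83 + M)
U(a) = 11 + a (U(a) = (a + 6) + 5 = (6 + a) + 5 = 11 + a)
s(I) = (-191 + I)*(11 + 2*I) (s(I) = (I - 191)*(I + (11 + I)) = (-191 + I)*(11 + 2*I))
s(-99) - g(P(10)) = (-2101 - 371*(-99) + 2*(-99)²) - (83 - 14) = (-2101 + 36729 + 2*9801) - 1*69 = (-2101 + 36729 + 19602) - 69 = 54230 - 69 = 54161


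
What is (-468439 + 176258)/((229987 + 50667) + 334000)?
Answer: -292181/614654 ≈ -0.47536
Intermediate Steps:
(-468439 + 176258)/((229987 + 50667) + 334000) = -292181/(280654 + 334000) = -292181/614654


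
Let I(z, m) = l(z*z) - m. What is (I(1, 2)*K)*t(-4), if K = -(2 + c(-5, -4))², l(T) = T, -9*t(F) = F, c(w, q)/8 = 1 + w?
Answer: 400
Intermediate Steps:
c(w, q) = 8 + 8*w (c(w, q) = 8*(1 + w) = 8 + 8*w)
t(F) = -F/9
K = -900 (K = -(2 + (8 + 8*(-5)))² = -(2 + (8 - 40))² = -(2 - 32)² = -1*(-30)² = -1*900 = -900)
I(z, m) = z² - m (I(z, m) = z*z - m = z² - m)
(I(1, 2)*K)*t(-4) = ((1² - 1*2)*(-900))*(-⅑*(-4)) = ((1 - 2)*(-900))*(4/9) = -1*(-900)*(4/9) = 900*(4/9) = 400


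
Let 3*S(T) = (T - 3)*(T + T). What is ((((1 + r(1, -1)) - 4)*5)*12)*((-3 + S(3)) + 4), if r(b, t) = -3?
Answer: -360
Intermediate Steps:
S(T) = 2*T*(-3 + T)/3 (S(T) = ((T - 3)*(T + T))/3 = ((-3 + T)*(2*T))/3 = (2*T*(-3 + T))/3 = 2*T*(-3 + T)/3)
((((1 + r(1, -1)) - 4)*5)*12)*((-3 + S(3)) + 4) = ((((1 - 3) - 4)*5)*12)*((-3 + (⅔)*3*(-3 + 3)) + 4) = (((-2 - 4)*5)*12)*((-3 + (⅔)*3*0) + 4) = (-6*5*12)*((-3 + 0) + 4) = (-30*12)*(-3 + 4) = -360*1 = -360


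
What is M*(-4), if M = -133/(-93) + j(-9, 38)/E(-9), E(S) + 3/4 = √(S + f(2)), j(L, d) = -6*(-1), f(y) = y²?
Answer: -20564/8277 + 384*I*√5/89 ≈ -2.4845 + 9.6478*I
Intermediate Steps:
j(L, d) = 6
E(S) = -¾ + √(4 + S) (E(S) = -¾ + √(S + 2²) = -¾ + √(S + 4) = -¾ + √(4 + S))
M = 133/93 + 6/(-¾ + I*√5) (M = -133/(-93) + 6/(-¾ + √(4 - 9)) = -133*(-1/93) + 6/(-¾ + √(-5)) = 133/93 + 6/(-¾ + I*√5) ≈ 0.62112 - 2.4119*I)
M*(-4) = ((-1833*I + 532*√5)/(93*(3*I + 4*√5)))*(-4) = -4*(-1833*I + 532*√5)/(93*(3*I + 4*√5))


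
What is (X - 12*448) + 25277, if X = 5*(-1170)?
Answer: 14051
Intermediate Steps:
X = -5850
(X - 12*448) + 25277 = (-5850 - 12*448) + 25277 = (-5850 - 5376) + 25277 = -11226 + 25277 = 14051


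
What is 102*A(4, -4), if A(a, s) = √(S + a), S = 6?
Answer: 102*√10 ≈ 322.55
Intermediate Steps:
A(a, s) = √(6 + a)
102*A(4, -4) = 102*√(6 + 4) = 102*√10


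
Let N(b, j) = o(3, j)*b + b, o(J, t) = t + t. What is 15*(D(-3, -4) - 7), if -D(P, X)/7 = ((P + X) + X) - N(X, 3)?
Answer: -1890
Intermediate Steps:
o(J, t) = 2*t
N(b, j) = b + 2*b*j (N(b, j) = (2*j)*b + b = 2*b*j + b = b + 2*b*j)
D(P, X) = -7*P + 35*X (D(P, X) = -7*(((P + X) + X) - X*(1 + 2*3)) = -7*((P + 2*X) - X*(1 + 6)) = -7*((P + 2*X) - X*7) = -7*((P + 2*X) - 7*X) = -7*(P - 5*X) = -7*P + 35*X)
15*(D(-3, -4) - 7) = 15*((-7*(-3) + 35*(-4)) - 7) = 15*((21 - 140) - 7) = 15*(-119 - 7) = 15*(-126) = -1890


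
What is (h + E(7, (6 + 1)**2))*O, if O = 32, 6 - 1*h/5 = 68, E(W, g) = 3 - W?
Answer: -10048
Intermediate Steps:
h = -310 (h = 30 - 5*68 = 30 - 340 = -310)
(h + E(7, (6 + 1)**2))*O = (-310 + (3 - 1*7))*32 = (-310 + (3 - 7))*32 = (-310 - 4)*32 = -314*32 = -10048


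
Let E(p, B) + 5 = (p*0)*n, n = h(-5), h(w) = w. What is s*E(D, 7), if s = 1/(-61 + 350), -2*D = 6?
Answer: -5/289 ≈ -0.017301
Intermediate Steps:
D = -3 (D = -1/2*6 = -3)
s = 1/289 ≈ 0.0034602
n = -5
E(p, B) = -5 (E(p, B) = -5 + (p*0)*(-5) = -5 + 0*(-5) = -5 + 0 = -5)
s*E(D, 7) = (1/289)*(-5) = -5/289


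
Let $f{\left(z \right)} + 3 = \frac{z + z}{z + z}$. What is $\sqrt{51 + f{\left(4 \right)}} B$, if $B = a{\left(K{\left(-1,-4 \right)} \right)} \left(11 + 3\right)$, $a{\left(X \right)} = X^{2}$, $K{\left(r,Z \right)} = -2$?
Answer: $392$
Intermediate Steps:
$f{\left(z \right)} = -2$ ($f{\left(z \right)} = -3 + \frac{z + z}{z + z} = -3 + \frac{2 z}{2 z} = -3 + 2 z \frac{1}{2 z} = -3 + 1 = -2$)
$B = 56$ ($B = \left(-2\right)^{2} \left(11 + 3\right) = 4 \cdot 14 = 56$)
$\sqrt{51 + f{\left(4 \right)}} B = \sqrt{51 - 2} \cdot 56 = \sqrt{49} \cdot 56 = 7 \cdot 56 = 392$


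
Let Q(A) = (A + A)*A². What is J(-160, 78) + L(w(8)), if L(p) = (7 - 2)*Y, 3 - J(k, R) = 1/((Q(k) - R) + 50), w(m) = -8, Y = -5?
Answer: -180224615/8192028 ≈ -22.000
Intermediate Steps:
Q(A) = 2*A³ (Q(A) = (2*A)*A² = 2*A³)
J(k, R) = 3 - 1/(50 - R + 2*k³) (J(k, R) = 3 - 1/((2*k³ - R) + 50) = 3 - 1/((-R + 2*k³) + 50) = 3 - 1/(50 - R + 2*k³))
L(p) = -25 (L(p) = (7 - 2)*(-5) = 5*(-5) = -25)
J(-160, 78) + L(w(8)) = (149 - 3*78 + 6*(-160)³)/(50 - 1*78 + 2*(-160)³) - 25 = (149 - 234 + 6*(-4096000))/(50 - 78 + 2*(-4096000)) - 25 = (149 - 234 - 24576000)/(50 - 78 - 8192000) - 25 = -24576085/(-8192028) - 25 = -1/8192028*(-24576085) - 25 = 24576085/8192028 - 25 = -180224615/8192028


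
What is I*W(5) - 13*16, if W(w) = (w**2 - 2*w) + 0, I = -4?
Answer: -268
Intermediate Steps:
W(w) = w**2 - 2*w
I*W(5) - 13*16 = -20*(-2 + 5) - 13*16 = -20*3 - 208 = -4*15 - 208 = -60 - 208 = -268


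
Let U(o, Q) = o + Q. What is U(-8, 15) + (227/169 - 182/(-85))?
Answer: 150608/14365 ≈ 10.484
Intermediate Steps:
U(o, Q) = Q + o
U(-8, 15) + (227/169 - 182/(-85)) = (15 - 8) + (227/169 - 182/(-85)) = 7 + (227*(1/169) - 182*(-1/85)) = 7 + (227/169 + 182/85) = 7 + 50053/14365 = 150608/14365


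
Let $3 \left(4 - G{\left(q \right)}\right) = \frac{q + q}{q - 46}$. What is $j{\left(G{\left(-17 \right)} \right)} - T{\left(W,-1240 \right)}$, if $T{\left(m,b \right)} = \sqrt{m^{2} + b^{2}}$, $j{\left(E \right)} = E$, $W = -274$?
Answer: $\frac{722}{189} - 2 \sqrt{403169} \approx -1266.1$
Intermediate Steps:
$G{\left(q \right)} = 4 - \frac{2 q}{3 \left(-46 + q\right)}$ ($G{\left(q \right)} = 4 - \frac{\left(q + q\right) \frac{1}{q - 46}}{3} = 4 - \frac{2 q \frac{1}{-46 + q}}{3} = 4 - \frac{2 q}{3 \left(-46 + q\right)}$)
$T{\left(m,b \right)} = \sqrt{b^{2} + m^{2}}$
$j{\left(G{\left(-17 \right)} \right)} - T{\left(W,-1240 \right)} = \frac{2 \left(-276 + 5 \left(-17\right)\right)}{3 \left(-46 - 17\right)} - \sqrt{\left(-1240\right)^{2} + \left(-274\right)^{2}} = \frac{2 \left(-276 - 85\right)}{3 \left(-63\right)} - \sqrt{1537600 + 75076} = \frac{2}{3} \left(- \frac{1}{63}\right) \left(-361\right) - \sqrt{1612676} = \frac{722}{189} - 2 \sqrt{403169}$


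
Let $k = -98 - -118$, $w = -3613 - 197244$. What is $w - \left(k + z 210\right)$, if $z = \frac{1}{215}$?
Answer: $- \frac{8637753}{43} \approx -2.0088 \cdot 10^{5}$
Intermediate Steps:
$z = \frac{1}{215} \approx 0.0046512$
$w = -200857$
$k = 20$ ($k = -98 + 118 = 20$)
$w - \left(k + z 210\right) = -200857 - \left(20 + \frac{1}{215} \cdot 210\right) = -200857 - \left(20 + \frac{42}{43}\right) = -200857 - \frac{902}{43} = - \frac{8637753}{43}$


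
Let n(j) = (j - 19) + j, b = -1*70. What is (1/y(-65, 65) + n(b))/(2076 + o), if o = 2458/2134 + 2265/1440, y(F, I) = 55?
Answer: -81424128/1064639665 ≈ -0.076481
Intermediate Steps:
b = -70
n(j) = -19 + 2*j (n(j) = (-19 + j) + j = -19 + 2*j)
o = 279101/102432 (o = 2458*(1/2134) + 2265*(1/1440) = 1229/1067 + 151/96 = 279101/102432 ≈ 2.7247)
(1/y(-65, 65) + n(b))/(2076 + o) = (1/55 + (-19 + 2*(-70)))/(2076 + 279101/102432) = (1/55 + (-19 - 140))/(212927933/102432) = (1/55 - 159)*(102432/212927933) = -8744/55*102432/212927933 = -81424128/1064639665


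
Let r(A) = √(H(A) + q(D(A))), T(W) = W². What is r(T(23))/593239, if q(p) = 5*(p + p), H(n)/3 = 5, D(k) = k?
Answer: √5305/593239 ≈ 0.00012278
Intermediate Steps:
H(n) = 15 (H(n) = 3*5 = 15)
q(p) = 10*p (q(p) = 5*(2*p) = 10*p)
r(A) = √(15 + 10*A)
r(T(23))/593239 = √(15 + 10*23²)/593239 = √(15 + 10*529)*(1/593239) = √(15 + 5290)*(1/593239) = √5305*(1/593239) = √5305/593239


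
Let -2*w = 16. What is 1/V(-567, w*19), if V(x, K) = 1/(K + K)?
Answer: -304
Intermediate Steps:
w = -8 (w = -½*16 = -8)
V(x, K) = 1/(2*K)
1/V(-567, w*19) = 1/(1/(2*((-8*19)))) = 1/((½)/(-152)) = 1/((½)*(-1/152)) = 1/(-1/304) = -304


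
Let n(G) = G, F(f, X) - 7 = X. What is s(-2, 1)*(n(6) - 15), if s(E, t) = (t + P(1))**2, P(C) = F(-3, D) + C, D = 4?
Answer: -1521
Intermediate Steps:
F(f, X) = 7 + X
P(C) = 11 + C (P(C) = (7 + 4) + C = 11 + C)
s(E, t) = (12 + t)**2 (s(E, t) = (t + (11 + 1))**2 = (t + 12)**2 = (12 + t)**2)
s(-2, 1)*(n(6) - 15) = (12 + 1)**2*(6 - 15) = 13**2*(-9) = 169*(-9) = -1521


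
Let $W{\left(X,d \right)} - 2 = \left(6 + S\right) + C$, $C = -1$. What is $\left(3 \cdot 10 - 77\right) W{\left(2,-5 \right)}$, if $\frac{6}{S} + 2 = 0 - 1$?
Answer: $-235$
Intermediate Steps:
$S = -2$ ($S = \frac{6}{-2 + \left(0 - 1\right)} = \frac{6}{-2 - 1} = \frac{6}{-3} = 6 \left(- \frac{1}{3}\right) = -2$)
$W{\left(X,d \right)} = 5$ ($W{\left(X,d \right)} = 2 + \left(\left(6 - 2\right) - 1\right) = 2 + \left(4 - 1\right) = 2 + 3 = 5$)
$\left(3 \cdot 10 - 77\right) W{\left(2,-5 \right)} = \left(3 \cdot 10 - 77\right) 5 = \left(30 - 77\right) 5 = \left(-47\right) 5 = -235$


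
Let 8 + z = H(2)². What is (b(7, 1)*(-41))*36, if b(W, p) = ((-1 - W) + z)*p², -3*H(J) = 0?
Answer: 23616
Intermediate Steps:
H(J) = 0 (H(J) = -⅓*0 = 0)
z = -8 (z = -8 + 0² = -8 + 0 = -8)
b(W, p) = p²*(-9 - W) (b(W, p) = ((-1 - W) - 8)*p² = (-9 - W)*p² = p²*(-9 - W))
(b(7, 1)*(-41))*36 = ((1²*(-9 - 1*7))*(-41))*36 = ((1*(-9 - 7))*(-41))*36 = ((1*(-16))*(-41))*36 = -16*(-41)*36 = 656*36 = 23616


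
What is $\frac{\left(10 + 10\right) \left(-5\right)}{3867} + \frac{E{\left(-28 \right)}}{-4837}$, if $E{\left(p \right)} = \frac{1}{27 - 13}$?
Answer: $- \frac{6775667}{261865506} \approx -0.025875$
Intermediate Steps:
$E{\left(p \right)} = \frac{1}{14}$
$\frac{\left(10 + 10\right) \left(-5\right)}{3867} + \frac{E{\left(-28 \right)}}{-4837} = \frac{\left(10 + 10\right) \left(-5\right)}{3867} + \frac{1}{14 \left(-4837\right)} = 20 \left(-5\right) \frac{1}{3867} + \frac{1}{14} \left(- \frac{1}{4837}\right) = \left(-100\right) \frac{1}{3867} - \frac{1}{67718} = - \frac{100}{3867} - \frac{1}{67718} = - \frac{6775667}{261865506}$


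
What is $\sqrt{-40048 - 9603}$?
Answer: $i \sqrt{49651} \approx 222.82 i$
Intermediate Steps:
$\sqrt{-40048 - 9603} = \sqrt{-49651} = i \sqrt{49651}$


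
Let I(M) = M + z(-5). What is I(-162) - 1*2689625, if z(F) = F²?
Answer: -2689762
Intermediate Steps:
I(M) = 25 + M (I(M) = M + (-5)² = M + 25 = 25 + M)
I(-162) - 1*2689625 = (25 - 162) - 1*2689625 = -137 - 2689625 = -2689762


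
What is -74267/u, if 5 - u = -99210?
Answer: -74267/99215 ≈ -0.74855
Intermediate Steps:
u = 99215 (u = 5 - 1*(-99210) = 5 + 99210 = 99215)
-74267/u = -74267/99215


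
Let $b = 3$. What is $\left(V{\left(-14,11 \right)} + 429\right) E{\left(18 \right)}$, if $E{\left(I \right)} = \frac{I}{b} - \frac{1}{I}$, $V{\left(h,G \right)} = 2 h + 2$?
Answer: $\frac{43121}{18} \approx 2395.6$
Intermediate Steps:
$V{\left(h,G \right)} = 2 + 2 h$
$E{\left(I \right)} = - \frac{1}{I} + \frac{I}{3}$ ($E{\left(I \right)} = \frac{I}{3} - \frac{1}{I} = - \frac{1}{I} + \frac{I}{3}$)
$\left(V{\left(-14,11 \right)} + 429\right) E{\left(18 \right)} = \left(\left(2 + 2 \left(-14\right)\right) + 429\right) \left(- \frac{1}{18} + \frac{1}{3} \cdot 18\right) = \left(\left(2 - 28\right) + 429\right) \left(\left(-1\right) \frac{1}{18} + 6\right) = \left(-26 + 429\right) \left(- \frac{1}{18} + 6\right) = 403 \cdot \frac{107}{18} = \frac{43121}{18}$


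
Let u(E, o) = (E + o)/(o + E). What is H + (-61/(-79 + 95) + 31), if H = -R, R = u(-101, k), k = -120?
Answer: 419/16 ≈ 26.188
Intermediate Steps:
u(E, o) = 1 (u(E, o) = (E + o)/(E + o) = 1)
R = 1
H = -1 (H = -1*1 = -1)
H + (-61/(-79 + 95) + 31) = -1 + (-61/(-79 + 95) + 31) = -1 + (-61/16 + 31) = -1 + 435/16 = 419/16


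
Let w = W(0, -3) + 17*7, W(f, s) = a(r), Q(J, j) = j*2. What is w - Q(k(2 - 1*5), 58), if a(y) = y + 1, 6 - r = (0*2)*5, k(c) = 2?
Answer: 10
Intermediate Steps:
r = 6 (r = 6 - 0*2*5 = 6 - 0*5 = 6 - 1*0 = 6 + 0 = 6)
a(y) = 1 + y
Q(J, j) = 2*j
W(f, s) = 7 (W(f, s) = 1 + 6 = 7)
w = 126 (w = 7 + 17*7 = 7 + 119 = 126)
w - Q(k(2 - 1*5), 58) = 126 - 2*58 = 126 - 1*116 = 126 - 116 = 10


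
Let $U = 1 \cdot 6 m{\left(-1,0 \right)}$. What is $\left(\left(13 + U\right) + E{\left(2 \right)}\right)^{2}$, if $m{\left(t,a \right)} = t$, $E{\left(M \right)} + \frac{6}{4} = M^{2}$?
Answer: $\frac{361}{4} \approx 90.25$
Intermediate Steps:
$E{\left(M \right)} = - \frac{3}{2} + M^{2}$
$U = -6$ ($U = 1 \cdot 6 \left(-1\right) = 6 \left(-1\right) = -6$)
$\left(\left(13 + U\right) + E{\left(2 \right)}\right)^{2} = \left(\left(13 - 6\right) - \left(\frac{3}{2} - 2^{2}\right)\right)^{2} = \left(7 + \left(- \frac{3}{2} + 4\right)\right)^{2} = \left(7 + \frac{5}{2}\right)^{2} = \left(\frac{19}{2}\right)^{2} = \frac{361}{4}$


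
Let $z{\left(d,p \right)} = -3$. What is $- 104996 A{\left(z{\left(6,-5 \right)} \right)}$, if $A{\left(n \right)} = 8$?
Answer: $-839968$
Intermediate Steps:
$- 104996 A{\left(z{\left(6,-5 \right)} \right)} = \left(-104996\right) 8 = -839968$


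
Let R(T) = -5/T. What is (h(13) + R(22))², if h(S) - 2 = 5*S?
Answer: 2157961/484 ≈ 4458.6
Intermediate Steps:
h(S) = 2 + 5*S
(h(13) + R(22))² = ((2 + 5*13) - 5/22)² = ((2 + 65) - 5*1/22)² = (67 - 5/22)² = (1469/22)² = 2157961/484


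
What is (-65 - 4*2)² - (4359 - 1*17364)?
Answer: 18334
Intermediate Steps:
(-65 - 4*2)² - (4359 - 1*17364) = (-65 - 8)² - (4359 - 17364) = (-73)² - 1*(-13005) = 5329 + 13005 = 18334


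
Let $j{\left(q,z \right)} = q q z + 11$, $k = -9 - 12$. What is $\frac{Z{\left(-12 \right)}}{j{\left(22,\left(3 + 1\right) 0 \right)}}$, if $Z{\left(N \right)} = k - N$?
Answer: $- \frac{9}{11} \approx -0.81818$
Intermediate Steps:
$k = -21$
$j{\left(q,z \right)} = 11 + z q^{2}$ ($j{\left(q,z \right)} = q^{2} z + 11 = z q^{2} + 11 = 11 + z q^{2}$)
$Z{\left(N \right)} = -21 - N$
$\frac{Z{\left(-12 \right)}}{j{\left(22,\left(3 + 1\right) 0 \right)}} = \frac{-21 - -12}{11 + \left(3 + 1\right) 0 \cdot 22^{2}} = \frac{-21 + 12}{11 + 4 \cdot 0 \cdot 484} = - \frac{9}{11 + 0 \cdot 484} = - \frac{9}{11 + 0} = - \frac{9}{11}$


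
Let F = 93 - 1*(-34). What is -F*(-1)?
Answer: 127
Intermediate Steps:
F = 127 (F = 93 + 34 = 127)
-F*(-1) = -1*127*(-1) = -127*(-1) = 127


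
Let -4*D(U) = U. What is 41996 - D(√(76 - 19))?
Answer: 41996 + √57/4 ≈ 41998.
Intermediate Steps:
D(U) = -U/4
41996 - D(√(76 - 19)) = 41996 - (-1)*√(76 - 19)/4 = 41996 - (-1)*√57/4 = 41996 + √57/4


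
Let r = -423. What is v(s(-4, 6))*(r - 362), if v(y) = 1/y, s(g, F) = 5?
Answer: -157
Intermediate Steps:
v(s(-4, 6))*(r - 362) = (-423 - 362)/5 = (⅕)*(-785) = -157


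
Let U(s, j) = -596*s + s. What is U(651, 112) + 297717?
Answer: -89628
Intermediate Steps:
U(s, j) = -595*s
U(651, 112) + 297717 = -595*651 + 297717 = -387345 + 297717 = -89628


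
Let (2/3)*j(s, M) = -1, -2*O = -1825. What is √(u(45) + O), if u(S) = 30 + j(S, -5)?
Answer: √941 ≈ 30.676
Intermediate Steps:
O = 1825/2 (O = -½*(-1825) = 1825/2 ≈ 912.50)
j(s, M) = -3/2 (j(s, M) = (3/2)*(-1) = -3/2)
u(S) = 57/2 (u(S) = 30 - 3/2 = 57/2)
√(u(45) + O) = √(57/2 + 1825/2) = √941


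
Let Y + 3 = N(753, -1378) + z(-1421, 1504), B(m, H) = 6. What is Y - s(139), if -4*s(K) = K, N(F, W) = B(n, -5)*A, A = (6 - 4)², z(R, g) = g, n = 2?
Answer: 6239/4 ≈ 1559.8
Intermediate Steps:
A = 4 (A = 2² = 4)
N(F, W) = 24 (N(F, W) = 6*4 = 24)
s(K) = -K/4
Y = 1525 (Y = -3 + (24 + 1504) = -3 + 1528 = 1525)
Y - s(139) = 1525 - (-1)*139/4 = 1525 - 1*(-139/4) = 1525 + 139/4 = 6239/4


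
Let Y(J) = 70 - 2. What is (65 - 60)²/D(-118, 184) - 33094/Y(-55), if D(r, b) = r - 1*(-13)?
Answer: -347657/714 ≈ -486.91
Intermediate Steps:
D(r, b) = 13 + r (D(r, b) = r + 13 = 13 + r)
Y(J) = 68
(65 - 60)²/D(-118, 184) - 33094/Y(-55) = (65 - 60)²/(13 - 118) - 33094/68 = 5²/(-105) - 33094*1/68 = 25*(-1/105) - 16547/34 = -5/21 - 16547/34 = -347657/714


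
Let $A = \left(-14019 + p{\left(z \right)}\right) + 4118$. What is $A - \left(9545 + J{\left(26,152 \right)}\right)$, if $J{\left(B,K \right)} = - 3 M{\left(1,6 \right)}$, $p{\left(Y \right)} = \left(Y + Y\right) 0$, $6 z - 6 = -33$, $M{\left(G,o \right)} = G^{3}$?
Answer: $-19443$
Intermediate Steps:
$z = - \frac{9}{2}$ ($z = 1 + \frac{1}{6} \left(-33\right) = 1 - \frac{11}{2} = - \frac{9}{2} \approx -4.5$)
$p{\left(Y \right)} = 0$ ($p{\left(Y \right)} = 2 Y 0 = 0$)
$J{\left(B,K \right)} = -3$ ($J{\left(B,K \right)} = - 3 \cdot 1^{3} = \left(-3\right) 1 = -3$)
$A = -9901$ ($A = \left(-14019 + 0\right) + 4118 = -14019 + 4118 = -9901$)
$A - \left(9545 + J{\left(26,152 \right)}\right) = -9901 - 9542 = -19443$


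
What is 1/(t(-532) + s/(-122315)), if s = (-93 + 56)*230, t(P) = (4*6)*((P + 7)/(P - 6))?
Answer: 6580547/154574738 ≈ 0.042572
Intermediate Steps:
t(P) = 24*(7 + P)/(-6 + P) (t(P) = 24*((7 + P)/(-6 + P)) = 24*(7 + P)/(-6 + P))
s = -8510 (s = -37*230 = -8510)
1/(t(-532) + s/(-122315)) = 1/(24*(7 - 532)/(-6 - 532) - 8510/(-122315)) = 1/(24*(-525)/(-538) - 8510*(-1/122315)) = 1/(24*(-1/538)*(-525) + 1702/24463) = 1/(6300/269 + 1702/24463) = 1/(154574738/6580547) = 6580547/154574738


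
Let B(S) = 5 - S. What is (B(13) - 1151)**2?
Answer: 1343281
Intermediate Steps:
(B(13) - 1151)**2 = ((5 - 1*13) - 1151)**2 = ((5 - 13) - 1151)**2 = (-8 - 1151)**2 = (-1159)**2 = 1343281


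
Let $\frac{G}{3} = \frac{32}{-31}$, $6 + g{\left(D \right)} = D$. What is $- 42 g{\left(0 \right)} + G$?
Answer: $\frac{7716}{31} \approx 248.9$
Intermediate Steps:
$g{\left(D \right)} = -6 + D$
$G = - \frac{96}{31}$ ($G = 3 \frac{32}{-31} = 3 \cdot 32 \left(- \frac{1}{31}\right) = 3 \left(- \frac{32}{31}\right) = - \frac{96}{31} \approx -3.0968$)
$- 42 g{\left(0 \right)} + G = - 42 \left(-6 + 0\right) - \frac{96}{31} = \left(-42\right) \left(-6\right) - \frac{96}{31} = 252 - \frac{96}{31} = \frac{7716}{31}$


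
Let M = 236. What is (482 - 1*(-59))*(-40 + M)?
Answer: 106036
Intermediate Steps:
(482 - 1*(-59))*(-40 + M) = (482 - 1*(-59))*(-40 + 236) = (482 + 59)*196 = 541*196 = 106036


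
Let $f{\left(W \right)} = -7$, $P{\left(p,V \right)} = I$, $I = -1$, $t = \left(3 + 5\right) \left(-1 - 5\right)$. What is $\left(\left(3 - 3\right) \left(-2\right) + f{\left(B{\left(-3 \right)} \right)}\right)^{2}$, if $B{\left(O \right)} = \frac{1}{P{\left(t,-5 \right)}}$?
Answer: $49$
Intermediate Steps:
$t = -48$ ($t = 8 \left(-6\right) = -48$)
$P{\left(p,V \right)} = -1$
$B{\left(O \right)} = -1$ ($B{\left(O \right)} = \frac{1}{-1} = -1$)
$\left(\left(3 - 3\right) \left(-2\right) + f{\left(B{\left(-3 \right)} \right)}\right)^{2} = \left(\left(3 - 3\right) \left(-2\right) - 7\right)^{2} = \left(0 \left(-2\right) - 7\right)^{2} = \left(0 - 7\right)^{2} = \left(-7\right)^{2} = 49$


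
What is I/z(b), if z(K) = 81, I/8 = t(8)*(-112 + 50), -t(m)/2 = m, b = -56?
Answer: 7936/81 ≈ 97.975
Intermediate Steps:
t(m) = -2*m
I = 7936 (I = 8*((-2*8)*(-112 + 50)) = 8*(-16*(-62)) = 8*992 = 7936)
I/z(b) = 7936/81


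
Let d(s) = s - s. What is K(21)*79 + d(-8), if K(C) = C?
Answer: 1659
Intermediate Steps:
d(s) = 0
K(21)*79 + d(-8) = 21*79 + 0 = 1659 + 0 = 1659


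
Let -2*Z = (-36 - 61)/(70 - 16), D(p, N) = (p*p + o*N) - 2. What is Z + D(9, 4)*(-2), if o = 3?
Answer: -19559/108 ≈ -181.10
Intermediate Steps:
D(p, N) = -2 + p**2 + 3*N (D(p, N) = (p*p + 3*N) - 2 = (p**2 + 3*N) - 2 = -2 + p**2 + 3*N)
Z = 97/108 (Z = -(-36 - 61)/(2*(70 - 16)) = -(-97)/(2*54) = -1/2*(-97/54) = 97/108 ≈ 0.89815)
Z + D(9, 4)*(-2) = 97/108 + (-2 + 9**2 + 3*4)*(-2) = 97/108 + (-2 + 81 + 12)*(-2) = 97/108 + 91*(-2) = 97/108 - 182 = -19559/108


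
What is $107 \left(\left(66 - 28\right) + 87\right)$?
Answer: $13375$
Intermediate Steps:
$107 \left(\left(66 - 28\right) + 87\right) = 107 \left(38 + 87\right) = 107 \cdot 125 = 13375$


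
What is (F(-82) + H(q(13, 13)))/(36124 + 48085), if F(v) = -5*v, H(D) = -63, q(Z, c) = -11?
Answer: 347/84209 ≈ 0.0041207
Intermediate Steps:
(F(-82) + H(q(13, 13)))/(36124 + 48085) = (-5*(-82) - 63)/(36124 + 48085) = (410 - 63)/84209 = 347*(1/84209) = 347/84209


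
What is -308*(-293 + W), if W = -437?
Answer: 224840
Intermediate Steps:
-308*(-293 + W) = -308*(-293 - 437) = -308*(-730) = 224840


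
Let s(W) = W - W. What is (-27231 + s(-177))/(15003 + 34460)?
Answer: -27231/49463 ≈ -0.55053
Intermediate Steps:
s(W) = 0
(-27231 + s(-177))/(15003 + 34460) = (-27231 + 0)/(15003 + 34460) = -27231/49463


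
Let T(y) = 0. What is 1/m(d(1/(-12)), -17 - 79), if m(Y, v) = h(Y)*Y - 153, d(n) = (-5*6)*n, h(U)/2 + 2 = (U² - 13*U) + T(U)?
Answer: -4/1177 ≈ -0.0033985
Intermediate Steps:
h(U) = -4 - 26*U + 2*U² (h(U) = -4 + 2*((U² - 13*U) + 0) = -4 + 2*(U² - 13*U) = -4 + (-26*U + 2*U²) = -4 - 26*U + 2*U²)
d(n) = -30*n
m(Y, v) = -153 + Y*(-4 - 26*Y + 2*Y²) (m(Y, v) = (-4 - 26*Y + 2*Y²)*Y - 153 = Y*(-4 - 26*Y + 2*Y²) - 153 = -153 + Y*(-4 - 26*Y + 2*Y²))
1/m(d(1/(-12)), -17 - 79) = 1/(-153 - 2*(-30/(-12))*(2 - (-30/(-12))² + 13*(-30/(-12)))) = 1/(-153 - 2*(-30*(-1/12))*(2 - (-30*(-1/12))² + 13*(-30*(-1/12)))) = 1/(-153 - 2*5/2*(2 - (5/2)² + 13*(5/2))) = 1/(-153 - 2*5/2*(2 - 1*25/4 + 65/2)) = 1/(-153 - 2*5/2*(2 - 25/4 + 65/2)) = 1/(-153 - 2*5/2*113/4) = 1/(-153 - 565/4) = 1/(-1177/4) = -4/1177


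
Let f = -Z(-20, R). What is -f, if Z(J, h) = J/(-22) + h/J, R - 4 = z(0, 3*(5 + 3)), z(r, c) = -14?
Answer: 31/22 ≈ 1.4091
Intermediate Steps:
R = -10 (R = 4 - 14 = -10)
Z(J, h) = -J/22 + h/J (Z(J, h) = J*(-1/22) + h/J = -J/22 + h/J)
f = -31/22 (f = -(-1/22*(-20) - 10/(-20)) = -(10/11 - 10*(-1/20)) = -(10/11 + 1/2) = -1*31/22 = -31/22 ≈ -1.4091)
-f = -1*(-31/22) = 31/22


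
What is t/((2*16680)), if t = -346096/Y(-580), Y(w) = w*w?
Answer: -21631/701394000 ≈ -3.0840e-5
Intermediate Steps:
Y(w) = w**2
t = -21631/21025 (t = -346096/((-580)**2) = -346096/336400 = -346096*1/336400 = -21631/21025 ≈ -1.0288)
t/((2*16680)) = -21631/(21025*(2*16680)) = -21631/21025/33360 = -21631/21025*1/33360 = -21631/701394000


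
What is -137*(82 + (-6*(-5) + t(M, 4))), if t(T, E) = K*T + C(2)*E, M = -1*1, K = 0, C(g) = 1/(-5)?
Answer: -76172/5 ≈ -15234.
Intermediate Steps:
C(g) = -⅕
M = -1
t(T, E) = -E/5 (t(T, E) = 0*T - E/5 = 0 - E/5 = -E/5)
-137*(82 + (-6*(-5) + t(M, 4))) = -137*(82 + (-6*(-5) - ⅕*4)) = -137*(82 + (30 - ⅘)) = -137*(82 + 146/5) = -137*556/5 = -76172/5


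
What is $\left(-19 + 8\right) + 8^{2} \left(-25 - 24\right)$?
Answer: $-3147$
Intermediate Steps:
$\left(-19 + 8\right) + 8^{2} \left(-25 - 24\right) = -11 + 64 \left(-49\right) = -11 - 3136 = -3147$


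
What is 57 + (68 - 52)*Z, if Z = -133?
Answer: -2071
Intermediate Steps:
57 + (68 - 52)*Z = 57 + (68 - 52)*(-133) = 57 + 16*(-133) = 57 - 2128 = -2071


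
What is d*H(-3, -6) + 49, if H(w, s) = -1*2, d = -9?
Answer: 67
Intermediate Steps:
H(w, s) = -2
d*H(-3, -6) + 49 = -9*(-2) + 49 = 18 + 49 = 67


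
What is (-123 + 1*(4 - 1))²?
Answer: 14400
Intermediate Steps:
(-123 + 1*(4 - 1))² = (-123 + 1*3)² = (-123 + 3)² = (-120)² = 14400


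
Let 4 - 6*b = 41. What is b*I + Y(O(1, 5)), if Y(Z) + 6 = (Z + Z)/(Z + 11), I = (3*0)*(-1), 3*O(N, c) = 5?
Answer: -109/19 ≈ -5.7368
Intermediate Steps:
O(N, c) = 5/3 (O(N, c) = (⅓)*5 = 5/3)
I = 0 (I = 0*(-1) = 0)
Y(Z) = -6 + 2*Z/(11 + Z) (Y(Z) = -6 + (Z + Z)/(Z + 11) = -6 + (2*Z)/(11 + Z) = -6 + 2*Z/(11 + Z))
b = -37/6 (b = ⅔ - ⅙*41 = ⅔ - 41/6 = -37/6 ≈ -6.1667)
b*I + Y(O(1, 5)) = -37/6*0 + 2*(-33 - 2*5/3)/(11 + 5/3) = 0 + 2*(-33 - 10/3)/(38/3) = 0 + 2*(3/38)*(-109/3) = 0 - 109/19 = -109/19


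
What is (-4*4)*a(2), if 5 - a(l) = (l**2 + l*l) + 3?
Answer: 96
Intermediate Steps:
a(l) = 2 - 2*l**2 (a(l) = 5 - ((l**2 + l*l) + 3) = 5 - ((l**2 + l**2) + 3) = 5 - (2*l**2 + 3) = 5 - (3 + 2*l**2) = 5 + (-3 - 2*l**2) = 2 - 2*l**2)
(-4*4)*a(2) = (-4*4)*(2 - 2*2**2) = -16*(2 - 2*4) = -16*(2 - 8) = -16*(-6) = 96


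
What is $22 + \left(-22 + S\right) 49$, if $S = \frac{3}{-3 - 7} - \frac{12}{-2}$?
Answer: $- \frac{7767}{10} \approx -776.7$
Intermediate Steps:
$S = \frac{57}{10}$ ($S = \frac{3}{-3 - 7} - -6 = \frac{3}{-10} + 6 = 3 \left(- \frac{1}{10}\right) + 6 = - \frac{3}{10} + 6 = \frac{57}{10} \approx 5.7$)
$22 + \left(-22 + S\right) 49 = 22 + \left(-22 + \frac{57}{10}\right) 49 = 22 - \frac{7987}{10} = - \frac{7767}{10}$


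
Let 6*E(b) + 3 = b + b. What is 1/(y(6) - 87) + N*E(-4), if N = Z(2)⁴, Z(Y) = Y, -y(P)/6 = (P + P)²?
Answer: -9299/317 ≈ -29.334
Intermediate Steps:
y(P) = -24*P² (y(P) = -6*(P + P)² = -6*4*P² = -24*P²)
E(b) = -½ + b/3 (E(b) = -½ + (b + b)/6 = -½ + (2*b)/6 = -½ + b/3)
N = 16 (N = 2⁴ = 16)
1/(y(6) - 87) + N*E(-4) = 1/(-24*6² - 87) + 16*(-½ + (⅓)*(-4)) = 1/(-24*36 - 87) + 16*(-½ - 4/3) = 1/(-864 - 87) + 16*(-11/6) = 1/(-951) - 88/3 = -1/951 - 88/3 = -9299/317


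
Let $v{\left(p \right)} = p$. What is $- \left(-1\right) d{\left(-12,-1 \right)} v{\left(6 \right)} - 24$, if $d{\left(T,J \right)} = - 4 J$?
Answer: $0$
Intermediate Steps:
$- \left(-1\right) d{\left(-12,-1 \right)} v{\left(6 \right)} - 24 = - \left(-1\right) \left(\left(-4\right) \left(-1\right)\right) 6 - 24 = - \left(-1\right) 4 \cdot 6 - 24 = \left(-1\right) \left(-4\right) 6 - 24 = 4 \cdot 6 - 24 = 24 - 24 = 0$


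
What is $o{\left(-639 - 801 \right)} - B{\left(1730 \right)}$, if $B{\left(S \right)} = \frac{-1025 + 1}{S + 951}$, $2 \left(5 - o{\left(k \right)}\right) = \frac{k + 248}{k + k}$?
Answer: $\frac{9989411}{1930320} \approx 5.175$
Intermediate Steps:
$o{\left(k \right)} = 5 - \frac{248 + k}{4 k}$ ($o{\left(k \right)} = 5 - \frac{\left(k + 248\right) \frac{1}{k + k}}{2} = 5 - \frac{\left(248 + k\right) \frac{1}{2 k}}{2} = 5 - \frac{\frac{1}{2} \frac{1}{k} \left(248 + k\right)}{2} = 5 - \frac{248 + k}{4 k}$)
$B{\left(S \right)} = - \frac{1024}{951 + S}$
$o{\left(-639 - 801 \right)} - B{\left(1730 \right)} = \left(\frac{19}{4} - \frac{62}{-639 - 801}\right) - - \frac{1024}{951 + 1730} = \left(\frac{19}{4} - \frac{62}{-639 - 801}\right) - - \frac{1024}{2681} = \left(\frac{19}{4} - \frac{62}{-1440}\right) - \left(-1024\right) \frac{1}{2681} = \left(\frac{19}{4} - - \frac{31}{720}\right) - - \frac{1024}{2681} = \left(\frac{19}{4} + \frac{31}{720}\right) + \frac{1024}{2681} = \frac{3451}{720} + \frac{1024}{2681} = \frac{9989411}{1930320}$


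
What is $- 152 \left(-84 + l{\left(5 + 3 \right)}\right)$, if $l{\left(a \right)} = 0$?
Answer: $12768$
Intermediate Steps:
$- 152 \left(-84 + l{\left(5 + 3 \right)}\right) = - 152 \left(-84 + 0\right) = \left(-152\right) \left(-84\right) = 12768$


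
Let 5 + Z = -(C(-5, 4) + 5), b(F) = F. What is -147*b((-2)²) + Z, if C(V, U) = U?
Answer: -602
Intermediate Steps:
Z = -14 (Z = -5 - (4 + 5) = -5 - 1*9 = -5 - 9 = -14)
-147*b((-2)²) + Z = -147*(-2)² - 14 = -147*4 - 14 = -588 - 14 = -602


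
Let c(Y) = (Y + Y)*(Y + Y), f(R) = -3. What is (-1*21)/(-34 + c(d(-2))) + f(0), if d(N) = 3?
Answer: -27/2 ≈ -13.500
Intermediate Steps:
c(Y) = 4*Y**2 (c(Y) = (2*Y)*(2*Y) = 4*Y**2)
(-1*21)/(-34 + c(d(-2))) + f(0) = (-1*21)/(-34 + 4*3**2) - 3 = -21/(-34 + 4*9) - 3 = -21/(-34 + 36) - 3 = -21/2 - 3 = -27/2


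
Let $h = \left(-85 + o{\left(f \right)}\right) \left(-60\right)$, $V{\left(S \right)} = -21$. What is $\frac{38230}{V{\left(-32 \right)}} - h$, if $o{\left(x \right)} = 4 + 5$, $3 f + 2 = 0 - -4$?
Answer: $- \frac{133990}{21} \approx -6380.5$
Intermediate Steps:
$f = \frac{2}{3}$ ($f = - \frac{2}{3} + \frac{0 - -4}{3} = - \frac{2}{3} + \frac{0 + 4}{3} = - \frac{2}{3} + \frac{1}{3} \cdot 4 = - \frac{2}{3} + \frac{4}{3} = \frac{2}{3} \approx 0.66667$)
$o{\left(x \right)} = 9$
$h = 4560$ ($h = \left(-85 + 9\right) \left(-60\right) = \left(-76\right) \left(-60\right) = 4560$)
$\frac{38230}{V{\left(-32 \right)}} - h = \frac{38230}{-21} - 4560 = 38230 \left(- \frac{1}{21}\right) - 4560 = - \frac{38230}{21} - 4560 = - \frac{133990}{21}$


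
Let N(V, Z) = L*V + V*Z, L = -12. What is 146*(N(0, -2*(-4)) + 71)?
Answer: 10366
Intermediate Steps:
N(V, Z) = -12*V + V*Z
146*(N(0, -2*(-4)) + 71) = 146*(0*(-12 - 2*(-4)) + 71) = 146*(0*(-12 + 8) + 71) = 146*(0*(-4) + 71) = 146*(0 + 71) = 146*71 = 10366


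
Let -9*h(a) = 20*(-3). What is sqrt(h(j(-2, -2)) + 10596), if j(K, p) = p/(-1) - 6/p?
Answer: 8*sqrt(1491)/3 ≈ 102.97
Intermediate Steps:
j(K, p) = -p - 6/p (j(K, p) = p*(-1) - 6/p = -p - 6/p)
h(a) = 20/3 (h(a) = -20*(-3)/9 = -1/9*(-60) = 20/3)
sqrt(h(j(-2, -2)) + 10596) = sqrt(20/3 + 10596) = sqrt(31808/3) = 8*sqrt(1491)/3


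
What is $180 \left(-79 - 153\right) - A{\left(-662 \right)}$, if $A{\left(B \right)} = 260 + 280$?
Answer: $-42300$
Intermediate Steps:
$A{\left(B \right)} = 540$
$180 \left(-79 - 153\right) - A{\left(-662 \right)} = 180 \left(-79 - 153\right) - 540 = 180 \left(-232\right) - 540 = -41760 - 540 = -42300$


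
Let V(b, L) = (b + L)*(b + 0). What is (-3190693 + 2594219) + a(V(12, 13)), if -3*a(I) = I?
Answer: -596574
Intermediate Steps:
V(b, L) = b*(L + b) (V(b, L) = (L + b)*b = b*(L + b))
a(I) = -I/3
(-3190693 + 2594219) + a(V(12, 13)) = (-3190693 + 2594219) - 4*(13 + 12) = -596474 - 4*25 = -596474 - 1/3*300 = -596474 - 100 = -596574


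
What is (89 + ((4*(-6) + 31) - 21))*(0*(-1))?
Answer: 0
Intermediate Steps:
(89 + ((4*(-6) + 31) - 21))*(0*(-1)) = (89 + ((-24 + 31) - 21))*0 = (89 + (7 - 21))*0 = (89 - 14)*0 = 75*0 = 0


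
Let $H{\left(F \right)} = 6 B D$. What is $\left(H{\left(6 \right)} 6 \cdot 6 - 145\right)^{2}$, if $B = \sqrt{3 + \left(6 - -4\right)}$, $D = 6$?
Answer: $21856033 - 375840 \sqrt{13} \approx 2.0501 \cdot 10^{7}$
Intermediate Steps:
$B = \sqrt{13}$ ($B = \sqrt{3 + \left(6 + 4\right)} = \sqrt{3 + 10} = \sqrt{13} \approx 3.6056$)
$H{\left(F \right)} = 36 \sqrt{13}$ ($H{\left(F \right)} = 6 \sqrt{13} \cdot 6 = 36 \sqrt{13}$)
$\left(H{\left(6 \right)} 6 \cdot 6 - 145\right)^{2} = \left(36 \sqrt{13} \cdot 6 \cdot 6 - 145\right)^{2} = \left(216 \sqrt{13} \cdot 6 - 145\right)^{2} = \left(1296 \sqrt{13} - 145\right)^{2} = \left(-145 + 1296 \sqrt{13}\right)^{2}$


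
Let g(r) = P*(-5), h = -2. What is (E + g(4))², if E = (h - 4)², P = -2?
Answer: 2116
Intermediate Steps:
g(r) = 10 (g(r) = -2*(-5) = 10)
E = 36 (E = (-2 - 4)² = (-6)² = 36)
(E + g(4))² = (36 + 10)² = 46² = 2116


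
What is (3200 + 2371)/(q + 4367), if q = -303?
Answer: 5571/4064 ≈ 1.3708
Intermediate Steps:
(3200 + 2371)/(q + 4367) = (3200 + 2371)/(-303 + 4367) = 5571/4064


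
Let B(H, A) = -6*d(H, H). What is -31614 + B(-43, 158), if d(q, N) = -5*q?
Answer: -32904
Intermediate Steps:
B(H, A) = 30*H (B(H, A) = -(-30)*H = 30*H)
-31614 + B(-43, 158) = -31614 + 30*(-43) = -31614 - 1290 = -32904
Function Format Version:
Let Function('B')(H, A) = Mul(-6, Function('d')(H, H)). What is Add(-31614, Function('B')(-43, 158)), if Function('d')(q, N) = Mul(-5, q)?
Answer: -32904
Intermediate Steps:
Function('B')(H, A) = Mul(30, H) (Function('B')(H, A) = Mul(-6, Mul(-5, H)) = Mul(30, H))
Add(-31614, Function('B')(-43, 158)) = Add(-31614, Mul(30, -43)) = Add(-31614, -1290) = -32904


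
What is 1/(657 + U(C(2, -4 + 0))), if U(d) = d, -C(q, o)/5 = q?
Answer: 1/647 ≈ 0.0015456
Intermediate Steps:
C(q, o) = -5*q
1/(657 + U(C(2, -4 + 0))) = 1/(657 - 5*2) = 1/(657 - 10) = 1/647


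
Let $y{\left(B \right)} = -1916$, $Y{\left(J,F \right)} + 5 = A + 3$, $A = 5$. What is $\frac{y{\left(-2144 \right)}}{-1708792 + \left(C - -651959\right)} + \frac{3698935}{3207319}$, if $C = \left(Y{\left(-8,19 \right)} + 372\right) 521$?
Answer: $\frac{1596311185217}{1381485305551} \approx 1.1555$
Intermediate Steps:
$Y{\left(J,F \right)} = 3$ ($Y{\left(J,F \right)} = -5 + \left(5 + 3\right) = -5 + 8 = 3$)
$C = 195375$ ($C = \left(3 + 372\right) 521 = 375 \cdot 521 = 195375$)
$\frac{y{\left(-2144 \right)}}{-1708792 + \left(C - -651959\right)} + \frac{3698935}{3207319} = - \frac{1916}{-1708792 + \left(195375 - -651959\right)} + \frac{3698935}{3207319} = - \frac{1916}{-1708792 + \left(195375 + 651959\right)} + 3698935 \cdot \frac{1}{3207319} = - \frac{1916}{-1708792 + 847334} + \frac{3698935}{3207319} = - \frac{1916}{-861458} + \frac{3698935}{3207319} = \left(-1916\right) \left(- \frac{1}{861458}\right) + \frac{3698935}{3207319} = \frac{958}{430729} + \frac{3698935}{3207319} = \frac{1596311185217}{1381485305551}$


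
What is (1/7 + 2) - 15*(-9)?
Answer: 960/7 ≈ 137.14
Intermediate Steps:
(1/7 + 2) - 15*(-9) = (1/7 + 2) + 135 = 15/7 + 135 = 960/7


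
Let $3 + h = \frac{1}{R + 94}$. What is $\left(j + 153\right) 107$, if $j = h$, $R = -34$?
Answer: $\frac{963107}{60} \approx 16052.0$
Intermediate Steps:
$h = - \frac{179}{60}$ ($h = -3 + \frac{1}{-34 + 94} = -3 + \frac{1}{60} = - \frac{179}{60} \approx -2.9833$)
$j = - \frac{179}{60} \approx -2.9833$
$\left(j + 153\right) 107 = \left(- \frac{179}{60} + 153\right) 107 = \frac{9001}{60} \cdot 107 = \frac{963107}{60}$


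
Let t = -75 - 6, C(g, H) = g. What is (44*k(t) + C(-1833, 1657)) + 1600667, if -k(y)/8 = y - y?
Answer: 1598834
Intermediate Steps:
t = -81
k(y) = 0 (k(y) = -8*(y - y) = -8*0 = 0)
(44*k(t) + C(-1833, 1657)) + 1600667 = (44*0 - 1833) + 1600667 = (0 - 1833) + 1600667 = -1833 + 1600667 = 1598834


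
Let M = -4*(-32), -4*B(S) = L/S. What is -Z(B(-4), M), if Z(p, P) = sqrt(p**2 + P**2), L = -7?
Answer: -sqrt(4194353)/16 ≈ -128.00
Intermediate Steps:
B(S) = 7/(4*S) (B(S) = -(-7)/(4*S) = 7/(4*S))
M = 128 (M = -1*(-128) = 128)
Z(p, P) = sqrt(P**2 + p**2)
-Z(B(-4), M) = -sqrt(128**2 + ((7/4)/(-4))**2) = -sqrt(16384 + ((7/4)*(-1/4))**2) = -sqrt(16384 + (-7/16)**2) = -sqrt(16384 + 49/256) = -sqrt(4194353/256) = -sqrt(4194353)/16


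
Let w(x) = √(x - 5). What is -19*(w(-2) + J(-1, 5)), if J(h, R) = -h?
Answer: -19 - 19*I*√7 ≈ -19.0 - 50.269*I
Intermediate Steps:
w(x) = √(-5 + x)
-19*(w(-2) + J(-1, 5)) = -19*(√(-5 - 2) - 1*(-1)) = -19*(√(-7) + 1) = -19*(I*√7 + 1) = -19*(1 + I*√7) = -19 - 19*I*√7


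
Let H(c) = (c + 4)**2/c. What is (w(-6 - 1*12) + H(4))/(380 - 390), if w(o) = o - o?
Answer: -8/5 ≈ -1.6000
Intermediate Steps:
w(o) = 0
H(c) = (4 + c)**2/c
(w(-6 - 1*12) + H(4))/(380 - 390) = (0 + (4 + 4)**2/4)/(380 - 390) = (0 + (1/4)*8**2)/(-10) = (0 + (1/4)*64)*(-1/10) = (0 + 16)*(-1/10) = 16*(-1/10) = -8/5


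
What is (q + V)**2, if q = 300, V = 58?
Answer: 128164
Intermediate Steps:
(q + V)**2 = (300 + 58)**2 = 358**2 = 128164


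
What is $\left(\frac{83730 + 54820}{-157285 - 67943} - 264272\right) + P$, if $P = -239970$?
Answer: $- \frac{56784777863}{112614} \approx -5.0424 \cdot 10^{5}$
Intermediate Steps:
$\left(\frac{83730 + 54820}{-157285 - 67943} - 264272\right) + P = \left(\frac{83730 + 54820}{-157285 - 67943} - 264272\right) - 239970 = \left(\frac{138550}{-225228} - 264272\right) - 239970 = \left(138550 \left(- \frac{1}{225228}\right) - 264272\right) - 239970 = \left(- \frac{69275}{112614} - 264272\right) - 239970 = - \frac{29760796283}{112614} - 239970 = - \frac{56784777863}{112614}$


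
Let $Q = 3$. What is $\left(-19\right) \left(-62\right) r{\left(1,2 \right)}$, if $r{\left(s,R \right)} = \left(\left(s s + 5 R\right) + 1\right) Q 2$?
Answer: $84816$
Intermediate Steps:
$r{\left(s,R \right)} = 6 + 6 s^{2} + 30 R$ ($r{\left(s,R \right)} = \left(\left(s s + 5 R\right) + 1\right) 3 \cdot 2 = \left(\left(s^{2} + 5 R\right) + 1\right) 3 \cdot 2 = \left(1 + s^{2} + 5 R\right) 3 \cdot 2 = \left(3 + 3 s^{2} + 15 R\right) 2 = 6 + 6 s^{2} + 30 R$)
$\left(-19\right) \left(-62\right) r{\left(1,2 \right)} = \left(-19\right) \left(-62\right) \left(6 + 6 \cdot 1^{2} + 30 \cdot 2\right) = 1178 \left(6 + 6 \cdot 1 + 60\right) = 1178 \left(6 + 6 + 60\right) = 1178 \cdot 72 = 84816$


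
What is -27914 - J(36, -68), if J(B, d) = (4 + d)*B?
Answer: -25610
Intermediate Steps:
J(B, d) = B*(4 + d)
-27914 - J(36, -68) = -27914 - 36*(4 - 68) = -27914 - 36*(-64) = -27914 - 1*(-2304) = -27914 + 2304 = -25610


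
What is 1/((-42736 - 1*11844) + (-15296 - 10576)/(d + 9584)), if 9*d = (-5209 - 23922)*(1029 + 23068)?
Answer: -701883451/38308798522732 ≈ -1.8322e-5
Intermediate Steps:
d = -701969707/9 (d = ((-5209 - 23922)*(1029 + 23068))/9 = (-29131*24097)/9 = (⅑)*(-701969707) = -701969707/9 ≈ -7.7997e+7)
1/((-42736 - 1*11844) + (-15296 - 10576)/(d + 9584)) = 1/((-42736 - 1*11844) + (-15296 - 10576)/(-701969707/9 + 9584)) = 1/((-42736 - 11844) - 25872/(-701883451/9)) = 1/(-54580 - 25872*(-9/701883451)) = 1/(-54580 + 232848/701883451) = 1/(-38308798522732/701883451) = -701883451/38308798522732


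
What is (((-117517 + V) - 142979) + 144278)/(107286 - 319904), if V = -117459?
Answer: 233677/212618 ≈ 1.0990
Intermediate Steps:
(((-117517 + V) - 142979) + 144278)/(107286 - 319904) = (((-117517 - 117459) - 142979) + 144278)/(107286 - 319904) = ((-234976 - 142979) + 144278)/(-212618) = (-377955 + 144278)*(-1/212618) = -233677*(-1/212618) = 233677/212618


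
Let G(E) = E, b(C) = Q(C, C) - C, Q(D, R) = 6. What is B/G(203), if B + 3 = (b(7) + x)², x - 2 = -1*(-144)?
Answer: 21022/203 ≈ 103.56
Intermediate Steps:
x = 146 (x = 2 - 1*(-144) = 2 + 144 = 146)
b(C) = 6 - C
B = 21022 (B = -3 + ((6 - 1*7) + 146)² = -3 + ((6 - 7) + 146)² = -3 + (-1 + 146)² = -3 + 145² = -3 + 21025 = 21022)
B/G(203) = 21022/203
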